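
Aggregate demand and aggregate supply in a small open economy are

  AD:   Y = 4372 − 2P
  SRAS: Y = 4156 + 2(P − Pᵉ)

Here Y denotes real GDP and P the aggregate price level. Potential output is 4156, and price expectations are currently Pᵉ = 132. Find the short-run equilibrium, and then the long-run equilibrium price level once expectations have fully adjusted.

Short run: with Pᵉ = 132, SRAS is Y = 3892 + 2P. Setting AD = SRAS gives 480 = 4P, so P = 120 and Y = 4372 − 2·120 = 4132.
Output 4132 is below potential 4156, so over time expected prices fall and SRAS shifts right until Y returns to 4156.
Long run: Y = 4156 on the AD curve gives 4156 = 4372 − 2P, so P = 108.

Short run: P = 120, Y = 4132. Long run: P = 108.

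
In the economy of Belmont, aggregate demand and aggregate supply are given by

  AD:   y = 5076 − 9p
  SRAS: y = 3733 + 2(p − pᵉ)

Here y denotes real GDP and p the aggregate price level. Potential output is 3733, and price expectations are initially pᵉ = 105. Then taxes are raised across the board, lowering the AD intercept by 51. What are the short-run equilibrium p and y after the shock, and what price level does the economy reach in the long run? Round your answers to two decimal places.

AD shifts left: new AD is y = 5025 − 9p. With pᵉ = 105, SRAS is y = 3523 + 2p.
Short run: 5025 − 9p = 3523 + 2p gives 1502 = 11p, so p = 136.55 and y = 5025 − 9p = 3796.09.
y = 3796.09 is above potential 3733; expectations adjust and SRAS shifts left until y = 3733.
Long run: on the new AD curve, 3733 = 5025 − 9p gives p = 143.56.

Short run: p = 136.55, y = 3796.09. Long run: p = 143.56.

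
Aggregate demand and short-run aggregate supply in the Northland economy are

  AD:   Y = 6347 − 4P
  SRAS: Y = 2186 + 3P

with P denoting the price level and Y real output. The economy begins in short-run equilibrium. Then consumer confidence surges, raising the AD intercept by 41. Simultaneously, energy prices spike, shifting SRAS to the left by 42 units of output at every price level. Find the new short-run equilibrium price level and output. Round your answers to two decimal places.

P = 606.29, Y = 3962.86

After both shocks: AD is Y = 6388 − 4P and SRAS is Y = 2144 + 3P.
Setting them equal: 4244 = 7P, so P = 606.29.
Substituting into AD, Y = 3962.86.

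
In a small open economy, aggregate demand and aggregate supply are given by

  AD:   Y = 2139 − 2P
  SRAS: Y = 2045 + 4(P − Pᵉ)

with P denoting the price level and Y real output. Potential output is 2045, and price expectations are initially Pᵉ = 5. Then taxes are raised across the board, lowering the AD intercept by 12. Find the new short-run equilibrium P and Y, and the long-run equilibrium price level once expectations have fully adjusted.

AD shifts left: new AD is Y = 2127 − 2P. With Pᵉ = 5, SRAS is Y = 2025 + 4P.
Short run: 2127 − 2P = 2025 + 4P gives 102 = 6P, so P = 17 and Y = 2127 − 2·17 = 2093.
Y = 2093 is above potential 2045; expectations adjust and SRAS shifts left until Y = 2045.
Long run: on the new AD curve, 2045 = 2127 − 2P gives P = 41.

Short run: P = 17, Y = 2093. Long run: P = 41.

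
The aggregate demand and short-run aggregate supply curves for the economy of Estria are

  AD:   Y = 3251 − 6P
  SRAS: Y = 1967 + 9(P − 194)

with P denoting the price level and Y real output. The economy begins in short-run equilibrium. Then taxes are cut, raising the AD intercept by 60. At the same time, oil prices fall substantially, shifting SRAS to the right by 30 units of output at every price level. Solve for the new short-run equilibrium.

P = 204, Y = 2087

After both shocks: AD is Y = 3311 − 6P and SRAS is Y = 251 + 9P.
Setting them equal: 3060 = 15P, so P = 204.
Y = 3311 − 6·204 = 2087.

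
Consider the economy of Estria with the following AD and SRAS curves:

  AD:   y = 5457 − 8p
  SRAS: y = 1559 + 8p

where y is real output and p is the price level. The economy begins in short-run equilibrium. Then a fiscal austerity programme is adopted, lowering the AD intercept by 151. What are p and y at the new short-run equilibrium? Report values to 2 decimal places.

This is a negative demand shock: AD shifts left.
New AD: y = 5306 − 8p.
Set AD = SRAS: 5306 − 8p = 1559 + 8p, so 3747 = 16p and p = 234.19.
Substituting into AD, y = 3432.50.

p = 234.19, y = 3432.50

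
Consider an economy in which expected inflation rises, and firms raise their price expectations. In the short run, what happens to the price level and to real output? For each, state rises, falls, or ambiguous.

Price level: rises; output: falls

This is an adverse supply shock: SRAS shifts left.
Moving along the downward-sloping AD curve, P rises and Y falls.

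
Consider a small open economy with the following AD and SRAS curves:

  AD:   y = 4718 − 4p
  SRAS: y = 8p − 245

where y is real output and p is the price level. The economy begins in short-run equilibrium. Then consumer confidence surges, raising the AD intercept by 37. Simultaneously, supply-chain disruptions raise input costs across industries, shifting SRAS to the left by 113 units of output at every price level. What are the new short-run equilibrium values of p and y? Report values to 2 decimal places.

p = 426.08, y = 3050.67

After both shocks: AD is y = 4755 − 4p and SRAS is y = 8p − 358.
Setting them equal: 5113 = 12p, so p = 426.08.
Substituting into AD, y = 3050.67.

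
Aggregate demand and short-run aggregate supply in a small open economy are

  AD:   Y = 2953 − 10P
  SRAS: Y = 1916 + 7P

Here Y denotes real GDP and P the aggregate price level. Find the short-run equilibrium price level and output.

Set AD = SRAS: 2953 − 10P = 1916 + 7P, so 1037 = 17P and P = 61.
Then Y = 2953 − 10·61 = 2343.

P = 61, Y = 2343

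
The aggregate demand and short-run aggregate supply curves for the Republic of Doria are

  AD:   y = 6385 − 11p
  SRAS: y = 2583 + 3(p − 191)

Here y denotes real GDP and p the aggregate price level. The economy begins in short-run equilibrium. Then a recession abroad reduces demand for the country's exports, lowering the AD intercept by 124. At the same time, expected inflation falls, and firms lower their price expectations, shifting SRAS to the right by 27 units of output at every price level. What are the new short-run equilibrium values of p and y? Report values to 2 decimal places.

p = 301.71, y = 2942.14

After both shocks: AD is y = 6261 − 11p and SRAS is y = 2037 + 3p.
Setting them equal: 4224 = 14p, so p = 301.71.
Substituting into AD, y = 2942.14.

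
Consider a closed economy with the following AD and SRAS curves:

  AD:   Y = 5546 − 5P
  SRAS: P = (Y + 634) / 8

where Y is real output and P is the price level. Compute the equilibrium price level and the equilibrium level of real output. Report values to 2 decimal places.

Rearrange SRAS to Y = 8P − 634.
Set AD = SRAS: 5546 − 5P = 8P − 634, so 6180 = 13P and P = 475.38.
Substituting into AD, Y = 5546 − 5P = 3169.08.

P = 475.38, Y = 3169.08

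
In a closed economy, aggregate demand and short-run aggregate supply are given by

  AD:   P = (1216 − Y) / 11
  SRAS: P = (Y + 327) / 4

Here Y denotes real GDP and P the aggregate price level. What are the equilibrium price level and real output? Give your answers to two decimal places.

P = 102.87, Y = 84.47

Rearrange AD to Y = 1216 − 11P.
Rearrange SRAS to Y = 4P − 327.
Set AD = SRAS: 1216 − 11P = 4P − 327, so 1543 = 15P and P = 102.87.
Substituting into AD, Y = 1216 − 11P = 84.47.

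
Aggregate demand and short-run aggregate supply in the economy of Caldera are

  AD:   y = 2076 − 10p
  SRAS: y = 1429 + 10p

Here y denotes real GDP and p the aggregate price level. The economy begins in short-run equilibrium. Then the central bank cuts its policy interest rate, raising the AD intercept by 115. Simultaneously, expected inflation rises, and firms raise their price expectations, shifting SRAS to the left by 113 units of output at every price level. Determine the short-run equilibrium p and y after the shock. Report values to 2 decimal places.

After both shocks: AD is y = 2191 − 10p and SRAS is y = 1316 + 10p.
Setting them equal: 875 = 20p, so p = 43.75.
Substituting into AD, y = 1753.50.

p = 43.75, y = 1753.50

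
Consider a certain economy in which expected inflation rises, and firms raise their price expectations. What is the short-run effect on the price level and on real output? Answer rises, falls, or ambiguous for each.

This is an adverse supply shock: SRAS shifts left.
Moving along the downward-sloping AD curve, P rises and Y falls.

Price level: rises; output: falls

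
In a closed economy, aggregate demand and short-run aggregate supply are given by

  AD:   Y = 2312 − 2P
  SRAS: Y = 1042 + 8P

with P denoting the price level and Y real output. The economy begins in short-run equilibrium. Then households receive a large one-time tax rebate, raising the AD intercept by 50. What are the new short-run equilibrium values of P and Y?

P = 132, Y = 2098

This is a positive demand shock: AD shifts right.
New AD: Y = 2362 − 2P.
Set AD = SRAS: 2362 − 2P = 1042 + 8P, so 1320 = 10P and P = 132.
Y = 2362 − 2·132 = 2098.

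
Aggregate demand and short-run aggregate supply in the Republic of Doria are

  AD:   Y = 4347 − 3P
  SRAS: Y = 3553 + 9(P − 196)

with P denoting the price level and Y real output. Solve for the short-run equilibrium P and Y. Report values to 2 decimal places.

P = 213.17, Y = 3707.50

Write SRAS as Y = 3553 + 9P − 1764 = 1789 + 9P.
Set AD = SRAS: 4347 − 3P = 1789 + 9P, so 2558 = 12P and P = 213.17.
Substituting into AD, Y = 4347 − 3P = 3707.50.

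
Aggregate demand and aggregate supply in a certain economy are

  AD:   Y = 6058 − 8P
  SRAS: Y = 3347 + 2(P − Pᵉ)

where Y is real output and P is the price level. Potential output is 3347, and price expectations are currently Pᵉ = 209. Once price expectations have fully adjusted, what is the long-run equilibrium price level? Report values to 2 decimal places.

Long-run P = 338.88

Short run: with Pᵉ = 209, SRAS is Y = 2929 + 2P. Setting AD = SRAS gives 3129 = 10P, so P = 312.90 and Y = 6058 − 8P = 3554.80.
Output 3554.80 is above potential 3347, so over time expected prices rise and SRAS shifts left until Y returns to 3347.
Long run: Y = 3347 on the AD curve gives 3347 = 6058 − 8P, so P = 338.88.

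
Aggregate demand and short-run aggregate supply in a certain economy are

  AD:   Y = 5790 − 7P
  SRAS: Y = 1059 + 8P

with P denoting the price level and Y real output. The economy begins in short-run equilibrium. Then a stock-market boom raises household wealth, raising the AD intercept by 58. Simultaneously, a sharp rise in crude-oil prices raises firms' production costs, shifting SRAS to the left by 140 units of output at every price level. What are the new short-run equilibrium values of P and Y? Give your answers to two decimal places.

P = 328.60, Y = 3547.80

After both shocks: AD is Y = 5848 − 7P and SRAS is Y = 919 + 8P.
Setting them equal: 4929 = 15P, so P = 328.60.
Substituting into AD, Y = 3547.80.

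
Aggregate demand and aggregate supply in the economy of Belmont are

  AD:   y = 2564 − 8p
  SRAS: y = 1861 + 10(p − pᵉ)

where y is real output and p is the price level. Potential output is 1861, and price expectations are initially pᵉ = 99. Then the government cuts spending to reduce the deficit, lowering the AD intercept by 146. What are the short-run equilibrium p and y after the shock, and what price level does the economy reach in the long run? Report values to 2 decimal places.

AD shifts left: new AD is y = 2418 − 8p. With pᵉ = 99, SRAS is y = 871 + 10p.
Short run: 2418 − 8p = 871 + 10p gives 1547 = 18p, so p = 85.94 and y = 2418 − 8p = 1730.44.
y = 1730.44 is below potential 1861; expectations adjust and SRAS shifts right until y = 1861.
Long run: on the new AD curve, 1861 = 2418 − 8p gives p = 69.63.

Short run: p = 85.94, y = 1730.44. Long run: p = 69.63.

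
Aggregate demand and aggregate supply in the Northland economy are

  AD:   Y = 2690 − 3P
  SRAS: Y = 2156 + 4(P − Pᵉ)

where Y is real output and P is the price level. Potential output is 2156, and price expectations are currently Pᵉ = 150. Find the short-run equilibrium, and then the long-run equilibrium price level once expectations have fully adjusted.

Short run: P = 162, Y = 2204. Long run: P = 178.

Short run: with Pᵉ = 150, SRAS is Y = 1556 + 4P. Setting AD = SRAS gives 1134 = 7P, so P = 162 and Y = 2690 − 3·162 = 2204.
Output 2204 is above potential 2156, so over time expected prices rise and SRAS shifts left until Y returns to 2156.
Long run: Y = 2156 on the AD curve gives 2156 = 2690 − 3P, so P = 178.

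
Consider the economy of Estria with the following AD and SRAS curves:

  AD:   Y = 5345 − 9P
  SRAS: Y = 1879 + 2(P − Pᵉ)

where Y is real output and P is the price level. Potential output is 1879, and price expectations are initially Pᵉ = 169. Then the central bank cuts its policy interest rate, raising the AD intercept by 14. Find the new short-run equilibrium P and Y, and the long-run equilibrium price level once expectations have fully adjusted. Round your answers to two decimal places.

Short run: P = 347.09, Y = 2235.18. Long run: P = 386.67.

AD shifts right: new AD is Y = 5359 − 9P. With Pᵉ = 169, SRAS is Y = 1541 + 2P.
Short run: 5359 − 9P = 1541 + 2P gives 3818 = 11P, so P = 347.09 and Y = 5359 − 9P = 2235.18.
Y = 2235.18 is above potential 1879; expectations adjust and SRAS shifts left until Y = 1879.
Long run: on the new AD curve, 1879 = 5359 − 9P gives P = 386.67.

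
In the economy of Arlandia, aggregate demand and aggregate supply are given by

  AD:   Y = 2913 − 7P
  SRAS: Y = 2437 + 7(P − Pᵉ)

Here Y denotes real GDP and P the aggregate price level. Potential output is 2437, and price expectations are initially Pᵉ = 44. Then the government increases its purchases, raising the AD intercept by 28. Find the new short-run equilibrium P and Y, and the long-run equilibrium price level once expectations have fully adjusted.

AD shifts right: new AD is Y = 2941 − 7P. With Pᵉ = 44, SRAS is Y = 2129 + 7P.
Short run: 2941 − 7P = 2129 + 7P gives 812 = 14P, so P = 58 and Y = 2941 − 7·58 = 2535.
Y = 2535 is above potential 2437; expectations adjust and SRAS shifts left until Y = 2437.
Long run: on the new AD curve, 2437 = 2941 − 7P gives P = 72.

Short run: P = 58, Y = 2535. Long run: P = 72.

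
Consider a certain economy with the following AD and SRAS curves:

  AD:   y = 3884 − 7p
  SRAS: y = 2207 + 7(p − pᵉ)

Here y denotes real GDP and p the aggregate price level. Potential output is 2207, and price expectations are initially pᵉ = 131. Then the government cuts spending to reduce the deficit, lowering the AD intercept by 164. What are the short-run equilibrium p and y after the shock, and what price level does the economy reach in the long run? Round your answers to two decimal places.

AD shifts left: new AD is y = 3720 − 7p. With pᵉ = 131, SRAS is y = 1290 + 7p.
Short run: 3720 − 7p = 1290 + 7p gives 2430 = 14p, so p = 173.57 and y = 3720 − 7p = 2505.00.
y = 2505.00 is above potential 2207; expectations adjust and SRAS shifts left until y = 2207.
Long run: on the new AD curve, 2207 = 3720 − 7p gives p = 216.14.

Short run: p = 173.57, y = 2505.00. Long run: p = 216.14.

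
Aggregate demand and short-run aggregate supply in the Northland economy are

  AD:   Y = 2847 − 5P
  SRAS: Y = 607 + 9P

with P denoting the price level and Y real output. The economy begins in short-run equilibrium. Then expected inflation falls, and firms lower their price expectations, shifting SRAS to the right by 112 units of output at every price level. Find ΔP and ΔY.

This is a positive supply shock: SRAS shifts right.
New SRAS: Y = 719 + 9P.
Set AD = SRAS: 2847 − 5P = 719 + 9P, so 2128 = 14P and P = 152.
Y = 2847 − 5·152 = 2087.
Initially P = 160, Y = 2047, so ΔP = -8 and ΔY = +40.

ΔP = -8, ΔY = +40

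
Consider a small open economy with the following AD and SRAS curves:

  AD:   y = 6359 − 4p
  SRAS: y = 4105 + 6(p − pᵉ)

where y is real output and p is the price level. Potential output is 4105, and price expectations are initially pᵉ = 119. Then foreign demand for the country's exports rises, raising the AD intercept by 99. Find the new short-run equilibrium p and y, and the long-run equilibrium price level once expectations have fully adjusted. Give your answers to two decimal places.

AD shifts right: new AD is y = 6458 − 4p. With pᵉ = 119, SRAS is y = 3391 + 6p.
Short run: 6458 − 4p = 3391 + 6p gives 3067 = 10p, so p = 306.70 and y = 6458 − 4p = 5231.20.
y = 5231.20 is above potential 4105; expectations adjust and SRAS shifts left until y = 4105.
Long run: on the new AD curve, 4105 = 6458 − 4p gives p = 588.25.

Short run: p = 306.70, y = 5231.20. Long run: p = 588.25.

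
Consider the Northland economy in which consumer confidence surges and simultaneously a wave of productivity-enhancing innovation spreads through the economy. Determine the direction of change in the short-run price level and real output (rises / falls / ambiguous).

The first event is a positive demand shock: AD shifts right, which by itself pushes P up and Y up.
The second is a favourable supply shock: SRAS shifts right, which by itself pushes P down and Y up.
The two shocks push P in opposite directions, so the effect on P is ambiguous. Both shocks push Y up, so Y rises.

Price level: ambiguous; output: rises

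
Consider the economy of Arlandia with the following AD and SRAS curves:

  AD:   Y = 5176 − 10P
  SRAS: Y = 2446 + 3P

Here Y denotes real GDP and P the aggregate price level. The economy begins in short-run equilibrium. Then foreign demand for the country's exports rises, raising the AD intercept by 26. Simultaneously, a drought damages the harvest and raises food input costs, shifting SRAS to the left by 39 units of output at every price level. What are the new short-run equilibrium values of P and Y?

After both shocks: AD is Y = 5202 − 10P and SRAS is Y = 2407 + 3P.
Setting them equal: 2795 = 13P, so P = 215.
Y = 5202 − 10·215 = 3052.

P = 215, Y = 3052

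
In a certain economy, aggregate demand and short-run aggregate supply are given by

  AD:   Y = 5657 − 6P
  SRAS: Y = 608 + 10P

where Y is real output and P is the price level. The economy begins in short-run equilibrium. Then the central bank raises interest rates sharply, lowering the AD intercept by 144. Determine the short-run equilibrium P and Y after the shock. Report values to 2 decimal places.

P = 306.56, Y = 3673.63

This is a negative demand shock: AD shifts left.
New AD: Y = 5513 − 6P.
Set AD = SRAS: 5513 − 6P = 608 + 10P, so 4905 = 16P and P = 306.56.
Substituting into AD, Y = 3673.63.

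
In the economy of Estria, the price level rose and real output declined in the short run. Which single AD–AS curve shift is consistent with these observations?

SRAS shifted left

P rose and Y fell. An AD shift moves P and Y in the same direction; an SRAS shift moves them in opposite directions.
Here P and Y moved in opposite directions, so the SRAS curve shifted.
Since Y fell, SRAS shifted left.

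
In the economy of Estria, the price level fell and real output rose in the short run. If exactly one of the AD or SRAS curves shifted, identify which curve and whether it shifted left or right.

SRAS shifted right

P fell and Y rose. An AD shift moves P and Y in the same direction; an SRAS shift moves them in opposite directions.
Here P and Y moved in opposite directions, so the SRAS curve shifted.
Since Y rose, SRAS shifted right.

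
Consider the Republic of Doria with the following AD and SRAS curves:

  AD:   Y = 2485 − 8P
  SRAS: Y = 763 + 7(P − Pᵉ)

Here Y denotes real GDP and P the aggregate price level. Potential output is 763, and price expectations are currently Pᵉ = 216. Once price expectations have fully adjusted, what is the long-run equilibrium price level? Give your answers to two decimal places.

Long-run P = 215.25

Short run: with Pᵉ = 216, SRAS is Y = 7P − 749. Setting AD = SRAS gives 3234 = 15P, so P = 215.60 and Y = 2485 − 8P = 760.20.
Output 760.20 is below potential 763, so over time expected prices fall and SRAS shifts right until Y returns to 763.
Long run: Y = 763 on the AD curve gives 763 = 2485 − 8P, so P = 215.25.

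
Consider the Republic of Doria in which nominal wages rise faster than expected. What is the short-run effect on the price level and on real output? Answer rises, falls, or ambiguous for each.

Price level: rises; output: falls

This is an adverse supply shock: SRAS shifts left.
Moving along the downward-sloping AD curve, P rises and Y falls.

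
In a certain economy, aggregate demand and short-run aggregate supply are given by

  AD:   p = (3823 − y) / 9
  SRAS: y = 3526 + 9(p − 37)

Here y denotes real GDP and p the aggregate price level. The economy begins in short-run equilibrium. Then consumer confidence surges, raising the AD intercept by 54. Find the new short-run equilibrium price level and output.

p = 38, y = 3535

This is a positive demand shock: AD shifts right.
New AD: y = 3877 − 9p.
SRAS can be written y = 3193 + 9p.
Set AD = SRAS: 3877 − 9p = 3193 + 9p, so 684 = 18p and p = 38.
y = 3877 − 9·38 = 3535.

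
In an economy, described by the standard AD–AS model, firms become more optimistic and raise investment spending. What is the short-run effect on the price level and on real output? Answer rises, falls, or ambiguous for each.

This is a positive demand shock: AD shifts right.
Moving along the upward-sloping SRAS curve, P rises and Y rises.

Price level: rises; output: rises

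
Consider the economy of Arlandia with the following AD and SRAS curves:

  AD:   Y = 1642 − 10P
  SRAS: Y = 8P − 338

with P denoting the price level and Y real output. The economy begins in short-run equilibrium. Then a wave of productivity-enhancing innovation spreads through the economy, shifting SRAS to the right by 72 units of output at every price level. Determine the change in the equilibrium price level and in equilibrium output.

ΔP = -4, ΔY = +40

This is a positive supply shock: SRAS shifts right.
New SRAS: Y = 8P − 266.
Set AD = SRAS: 1642 − 10P = 8P − 266, so 1908 = 18P and P = 106.
Y = 1642 − 10·106 = 582.
Initially P = 110, Y = 542, so ΔP = -4 and ΔY = +40.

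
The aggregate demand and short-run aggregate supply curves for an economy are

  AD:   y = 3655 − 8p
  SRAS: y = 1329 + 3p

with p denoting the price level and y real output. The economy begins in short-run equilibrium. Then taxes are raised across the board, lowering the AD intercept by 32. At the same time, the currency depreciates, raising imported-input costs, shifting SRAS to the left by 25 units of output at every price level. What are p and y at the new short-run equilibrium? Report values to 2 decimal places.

After both shocks: AD is y = 3623 − 8p and SRAS is y = 1304 + 3p.
Setting them equal: 2319 = 11p, so p = 210.82.
Substituting into AD, y = 1936.45.

p = 210.82, y = 1936.45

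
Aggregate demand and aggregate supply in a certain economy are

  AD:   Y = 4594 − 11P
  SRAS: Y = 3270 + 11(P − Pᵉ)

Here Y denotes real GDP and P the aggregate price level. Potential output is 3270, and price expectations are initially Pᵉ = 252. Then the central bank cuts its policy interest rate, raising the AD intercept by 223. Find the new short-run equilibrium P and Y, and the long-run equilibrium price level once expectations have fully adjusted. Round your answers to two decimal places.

AD shifts right: new AD is Y = 4817 − 11P. With Pᵉ = 252, SRAS is Y = 498 + 11P.
Short run: 4817 − 11P = 498 + 11P gives 4319 = 22P, so P = 196.32 and Y = 4817 − 11P = 2657.50.
Y = 2657.50 is below potential 3270; expectations adjust and SRAS shifts right until Y = 3270.
Long run: on the new AD curve, 3270 = 4817 − 11P gives P = 140.64.

Short run: P = 196.32, Y = 2657.50. Long run: P = 140.64.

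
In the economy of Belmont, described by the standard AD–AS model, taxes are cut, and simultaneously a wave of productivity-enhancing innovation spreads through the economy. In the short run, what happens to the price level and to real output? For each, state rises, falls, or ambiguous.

The first event is a positive demand shock: AD shifts right, which by itself pushes P up and Y up.
The second is a favourable supply shock: SRAS shifts right, which by itself pushes P down and Y up.
The two shocks push P in opposite directions, so the effect on P is ambiguous. Both shocks push Y up, so Y rises.

Price level: ambiguous; output: rises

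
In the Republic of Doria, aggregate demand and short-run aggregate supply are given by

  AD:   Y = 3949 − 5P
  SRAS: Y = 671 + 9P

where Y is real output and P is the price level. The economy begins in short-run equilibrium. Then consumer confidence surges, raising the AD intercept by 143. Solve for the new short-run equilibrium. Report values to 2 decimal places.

This is a positive demand shock: AD shifts right.
New AD: Y = 4092 − 5P.
Set AD = SRAS: 4092 − 5P = 671 + 9P, so 3421 = 14P and P = 244.36.
Substituting into AD, Y = 2870.21.

P = 244.36, Y = 2870.21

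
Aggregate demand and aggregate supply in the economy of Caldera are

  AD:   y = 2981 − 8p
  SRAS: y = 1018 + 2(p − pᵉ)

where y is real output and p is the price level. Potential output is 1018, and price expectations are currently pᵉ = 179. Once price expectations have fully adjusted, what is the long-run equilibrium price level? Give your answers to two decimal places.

Short run: with pᵉ = 179, SRAS is y = 660 + 2p. Setting AD = SRAS gives 2321 = 10p, so p = 232.10 and y = 2981 − 8p = 1124.20.
Output 1124.20 is above potential 1018, so over time expected prices rise and SRAS shifts left until y returns to 1018.
Long run: y = 1018 on the AD curve gives 1018 = 2981 − 8p, so p = 245.38.

Long-run p = 245.38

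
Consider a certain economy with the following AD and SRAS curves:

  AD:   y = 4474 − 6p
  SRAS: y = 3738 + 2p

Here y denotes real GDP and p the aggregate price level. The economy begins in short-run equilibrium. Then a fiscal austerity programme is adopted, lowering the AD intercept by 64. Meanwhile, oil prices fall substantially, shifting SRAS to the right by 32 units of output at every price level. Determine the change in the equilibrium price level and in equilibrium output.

Δp = -12, Δy = +8

After both shocks: AD is y = 4410 − 6p and SRAS is y = 3770 + 2p.
Setting them equal: 640 = 8p, so p = 80.
y = 4410 − 6·80 = 3930.
Initially p = 92, y = 3922, so Δp = -12 and Δy = +8.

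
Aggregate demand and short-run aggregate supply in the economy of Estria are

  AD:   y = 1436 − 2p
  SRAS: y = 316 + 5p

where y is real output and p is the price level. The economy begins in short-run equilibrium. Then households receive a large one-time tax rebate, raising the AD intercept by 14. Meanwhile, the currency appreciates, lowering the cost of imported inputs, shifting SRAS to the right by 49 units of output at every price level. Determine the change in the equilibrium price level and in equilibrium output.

After both shocks: AD is y = 1450 − 2p and SRAS is y = 365 + 5p.
Setting them equal: 1085 = 7p, so p = 155.
y = 1450 − 2·155 = 1140.
Initially p = 160, y = 1116, so Δp = -5 and Δy = +24.

Δp = -5, Δy = +24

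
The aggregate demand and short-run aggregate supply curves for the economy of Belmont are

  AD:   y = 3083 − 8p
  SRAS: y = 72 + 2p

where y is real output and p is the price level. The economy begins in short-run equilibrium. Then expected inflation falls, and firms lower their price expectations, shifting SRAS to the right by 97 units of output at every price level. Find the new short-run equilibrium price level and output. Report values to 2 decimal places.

This is a positive supply shock: SRAS shifts right.
New SRAS: y = 169 + 2p.
Set AD = SRAS: 3083 − 8p = 169 + 2p, so 2914 = 10p and p = 291.40.
Substituting into AD, y = 751.80.

p = 291.40, y = 751.80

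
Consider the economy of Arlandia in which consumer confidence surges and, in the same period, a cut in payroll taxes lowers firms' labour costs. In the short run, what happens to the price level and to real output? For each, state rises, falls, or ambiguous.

Price level: ambiguous; output: rises

The first event is a positive demand shock: AD shifts right, which by itself pushes P up and Y up.
The second is a favourable supply shock: SRAS shifts right, which by itself pushes P down and Y up.
The two shocks push P in opposite directions, so the effect on P is ambiguous. Both shocks push Y up, so Y rises.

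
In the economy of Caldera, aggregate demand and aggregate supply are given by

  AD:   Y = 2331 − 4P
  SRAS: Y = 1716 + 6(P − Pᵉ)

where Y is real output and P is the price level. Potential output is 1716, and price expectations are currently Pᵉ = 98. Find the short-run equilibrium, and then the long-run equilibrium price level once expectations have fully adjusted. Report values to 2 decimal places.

Short run: P = 120.30, Y = 1849.80. Long run: P = 153.75.

Short run: with Pᵉ = 98, SRAS is Y = 1128 + 6P. Setting AD = SRAS gives 1203 = 10P, so P = 120.30 and Y = 2331 − 4P = 1849.80.
Output 1849.80 is above potential 1716, so over time expected prices rise and SRAS shifts left until Y returns to 1716.
Long run: Y = 1716 on the AD curve gives 1716 = 2331 − 4P, so P = 153.75.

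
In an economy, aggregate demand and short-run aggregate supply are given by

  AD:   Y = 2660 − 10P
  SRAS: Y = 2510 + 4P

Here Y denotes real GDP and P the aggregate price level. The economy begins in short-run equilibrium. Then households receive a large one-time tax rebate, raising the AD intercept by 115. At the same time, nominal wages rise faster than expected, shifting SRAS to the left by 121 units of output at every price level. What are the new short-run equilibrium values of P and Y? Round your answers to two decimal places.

After both shocks: AD is Y = 2775 − 10P and SRAS is Y = 2389 + 4P.
Setting them equal: 386 = 14P, so P = 27.57.
Substituting into AD, Y = 2499.29.

P = 27.57, Y = 2499.29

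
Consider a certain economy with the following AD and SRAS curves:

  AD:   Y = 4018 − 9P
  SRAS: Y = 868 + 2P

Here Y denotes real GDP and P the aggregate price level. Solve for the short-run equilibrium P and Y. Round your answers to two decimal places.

Set AD = SRAS: 4018 − 9P = 868 + 2P, so 3150 = 11P and P = 286.36.
Substituting into AD, Y = 4018 − 9P = 1440.73.

P = 286.36, Y = 1440.73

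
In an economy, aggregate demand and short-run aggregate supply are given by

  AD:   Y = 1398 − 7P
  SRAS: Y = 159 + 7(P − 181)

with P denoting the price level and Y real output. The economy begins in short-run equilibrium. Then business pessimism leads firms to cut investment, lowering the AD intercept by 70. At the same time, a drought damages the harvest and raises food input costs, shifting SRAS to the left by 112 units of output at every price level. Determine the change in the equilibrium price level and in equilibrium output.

After both shocks: AD is Y = 1328 − 7P and SRAS is Y = 7P − 1220.
Setting them equal: 2548 = 14P, so P = 182.
Y = 1328 − 7·182 = 54.
Initially P = 179, Y = 145, so ΔP = +3 and ΔY = -91.

ΔP = +3, ΔY = -91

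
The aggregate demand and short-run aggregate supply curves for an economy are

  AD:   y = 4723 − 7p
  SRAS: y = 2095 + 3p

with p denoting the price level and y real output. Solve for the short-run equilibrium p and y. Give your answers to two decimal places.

Set AD = SRAS: 4723 − 7p = 2095 + 3p, so 2628 = 10p and p = 262.80.
Substituting into AD, y = 4723 − 7p = 2883.40.

p = 262.80, y = 2883.40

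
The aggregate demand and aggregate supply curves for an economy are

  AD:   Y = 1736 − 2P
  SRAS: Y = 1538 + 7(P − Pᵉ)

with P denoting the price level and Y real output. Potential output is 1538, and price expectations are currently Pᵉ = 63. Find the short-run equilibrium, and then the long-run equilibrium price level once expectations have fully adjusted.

Short run: P = 71, Y = 1594. Long run: P = 99.

Short run: with Pᵉ = 63, SRAS is Y = 1097 + 7P. Setting AD = SRAS gives 639 = 9P, so P = 71 and Y = 1736 − 2·71 = 1594.
Output 1594 is above potential 1538, so over time expected prices rise and SRAS shifts left until Y returns to 1538.
Long run: Y = 1538 on the AD curve gives 1538 = 1736 − 2P, so P = 99.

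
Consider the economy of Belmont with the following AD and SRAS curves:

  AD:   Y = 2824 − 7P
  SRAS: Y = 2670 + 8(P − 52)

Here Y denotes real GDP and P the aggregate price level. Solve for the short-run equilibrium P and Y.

P = 38, Y = 2558

Write SRAS as Y = 2670 + 8P − 416 = 2254 + 8P.
Set AD = SRAS: 2824 − 7P = 2254 + 8P, so 570 = 15P and P = 38.
Then Y = 2824 − 7·38 = 2558.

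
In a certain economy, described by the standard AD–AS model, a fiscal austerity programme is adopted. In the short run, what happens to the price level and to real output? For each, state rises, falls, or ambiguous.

This is a negative demand shock: AD shifts left.
Moving along the upward-sloping SRAS curve, P falls and Y falls.

Price level: falls; output: falls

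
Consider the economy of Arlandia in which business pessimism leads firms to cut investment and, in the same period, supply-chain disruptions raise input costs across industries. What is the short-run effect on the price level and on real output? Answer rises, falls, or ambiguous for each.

Price level: ambiguous; output: falls

The first event is a negative demand shock: AD shifts left, which by itself pushes P down and Y down.
The second is an adverse supply shock: SRAS shifts left, which by itself pushes P up and Y down.
The two shocks push P in opposite directions, so the effect on P is ambiguous. Both shocks push Y down, so Y falls.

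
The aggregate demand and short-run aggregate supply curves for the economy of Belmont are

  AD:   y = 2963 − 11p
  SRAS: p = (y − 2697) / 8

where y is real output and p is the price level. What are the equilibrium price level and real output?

p = 14, y = 2809

Rearrange SRAS to y = 2697 + 8p.
Set AD = SRAS: 2963 − 11p = 2697 + 8p, so 266 = 19p and p = 14.
Then y = 2963 − 11·14 = 2809.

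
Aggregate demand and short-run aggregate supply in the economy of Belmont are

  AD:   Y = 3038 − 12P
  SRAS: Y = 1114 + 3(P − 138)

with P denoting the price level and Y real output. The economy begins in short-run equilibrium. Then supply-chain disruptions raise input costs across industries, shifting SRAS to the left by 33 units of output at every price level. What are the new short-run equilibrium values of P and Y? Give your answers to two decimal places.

This is a negative supply shock: SRAS shifts left.
New SRAS: Y = 667 + 3P.
Set AD = SRAS: 3038 − 12P = 667 + 3P, so 2371 = 15P and P = 158.07.
Substituting into AD, Y = 1141.20.

P = 158.07, Y = 1141.20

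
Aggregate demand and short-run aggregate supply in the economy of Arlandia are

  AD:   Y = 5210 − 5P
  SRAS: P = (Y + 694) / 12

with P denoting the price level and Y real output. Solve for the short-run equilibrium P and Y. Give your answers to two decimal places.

Rearrange SRAS to Y = 12P − 694.
Set AD = SRAS: 5210 − 5P = 12P − 694, so 5904 = 17P and P = 347.29.
Substituting into AD, Y = 5210 − 5P = 3473.53.

P = 347.29, Y = 3473.53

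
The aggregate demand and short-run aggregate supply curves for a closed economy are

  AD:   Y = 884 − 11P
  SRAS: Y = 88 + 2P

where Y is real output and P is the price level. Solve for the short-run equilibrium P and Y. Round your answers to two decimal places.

Set AD = SRAS: 884 − 11P = 88 + 2P, so 796 = 13P and P = 61.23.
Substituting into AD, Y = 884 − 11P = 210.46.

P = 61.23, Y = 210.46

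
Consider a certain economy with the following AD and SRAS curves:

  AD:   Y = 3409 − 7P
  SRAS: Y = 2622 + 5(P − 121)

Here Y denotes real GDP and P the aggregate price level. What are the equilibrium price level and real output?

P = 116, Y = 2597

Write SRAS as Y = 2622 + 5P − 605 = 2017 + 5P.
Set AD = SRAS: 3409 − 7P = 2017 + 5P, so 1392 = 12P and P = 116.
Then Y = 3409 − 7·116 = 2597.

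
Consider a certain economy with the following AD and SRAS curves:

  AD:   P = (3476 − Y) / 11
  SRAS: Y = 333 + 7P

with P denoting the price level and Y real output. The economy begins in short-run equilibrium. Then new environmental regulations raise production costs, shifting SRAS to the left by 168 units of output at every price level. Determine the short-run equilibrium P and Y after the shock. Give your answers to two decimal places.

P = 183.94, Y = 1452.61

This is a negative supply shock: SRAS shifts left.
New SRAS: Y = 165 + 7P.
Set AD = SRAS: 3476 − 11P = 165 + 7P, so 3311 = 18P and P = 183.94.
Substituting into AD, Y = 1452.61.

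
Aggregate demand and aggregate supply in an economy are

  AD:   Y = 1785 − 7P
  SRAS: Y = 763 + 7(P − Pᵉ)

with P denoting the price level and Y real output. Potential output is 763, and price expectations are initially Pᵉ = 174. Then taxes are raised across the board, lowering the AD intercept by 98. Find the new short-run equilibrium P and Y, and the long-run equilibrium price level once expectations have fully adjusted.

Short run: P = 153, Y = 616. Long run: P = 132.

AD shifts left: new AD is Y = 1687 − 7P. With Pᵉ = 174, SRAS is Y = 7P − 455.
Short run: 1687 − 7P = 7P − 455 gives 2142 = 14P, so P = 153 and Y = 1687 − 7·153 = 616.
Y = 616 is below potential 763; expectations adjust and SRAS shifts right until Y = 763.
Long run: on the new AD curve, 763 = 1687 − 7P gives P = 132.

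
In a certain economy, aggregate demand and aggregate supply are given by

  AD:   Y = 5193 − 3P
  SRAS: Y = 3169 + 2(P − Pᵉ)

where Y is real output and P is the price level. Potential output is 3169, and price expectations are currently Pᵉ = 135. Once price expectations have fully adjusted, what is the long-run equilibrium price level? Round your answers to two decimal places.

Short run: with Pᵉ = 135, SRAS is Y = 2899 + 2P. Setting AD = SRAS gives 2294 = 5P, so P = 458.80 and Y = 5193 − 3P = 3816.60.
Output 3816.60 is above potential 3169, so over time expected prices rise and SRAS shifts left until Y returns to 3169.
Long run: Y = 3169 on the AD curve gives 3169 = 5193 − 3P, so P = 674.67.

Long-run P = 674.67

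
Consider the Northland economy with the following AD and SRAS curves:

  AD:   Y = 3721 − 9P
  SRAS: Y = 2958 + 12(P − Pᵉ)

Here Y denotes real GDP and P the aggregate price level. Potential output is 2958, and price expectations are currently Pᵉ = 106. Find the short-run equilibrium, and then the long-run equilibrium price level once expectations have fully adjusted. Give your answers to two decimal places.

Short run: P = 96.90, Y = 2848.86. Long run: P = 84.78.

Short run: with Pᵉ = 106, SRAS is Y = 1686 + 12P. Setting AD = SRAS gives 2035 = 21P, so P = 96.90 and Y = 3721 − 9P = 2848.86.
Output 2848.86 is below potential 2958, so over time expected prices fall and SRAS shifts right until Y returns to 2958.
Long run: Y = 2958 on the AD curve gives 2958 = 3721 − 9P, so P = 84.78.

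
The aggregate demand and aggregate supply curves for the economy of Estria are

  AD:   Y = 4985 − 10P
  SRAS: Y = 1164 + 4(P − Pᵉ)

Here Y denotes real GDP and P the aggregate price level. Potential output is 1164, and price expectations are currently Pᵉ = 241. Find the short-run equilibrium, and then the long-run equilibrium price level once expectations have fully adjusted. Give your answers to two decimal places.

Short run: P = 341.79, Y = 1567.14. Long run: P = 382.10.

Short run: with Pᵉ = 241, SRAS is Y = 200 + 4P. Setting AD = SRAS gives 4785 = 14P, so P = 341.79 and Y = 4985 − 10P = 1567.14.
Output 1567.14 is above potential 1164, so over time expected prices rise and SRAS shifts left until Y returns to 1164.
Long run: Y = 1164 on the AD curve gives 1164 = 4985 − 10P, so P = 382.10.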